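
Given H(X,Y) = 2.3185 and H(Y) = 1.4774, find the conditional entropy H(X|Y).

Chain rule: H(X,Y) = H(X|Y) + H(Y)
H(X|Y) = H(X,Y) - H(Y) = 2.3185 - 1.4774 = 0.8411 bits


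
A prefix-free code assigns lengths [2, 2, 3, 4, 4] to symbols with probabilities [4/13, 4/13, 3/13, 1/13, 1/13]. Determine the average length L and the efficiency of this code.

Average length L = Σ p_i × l_i = 2.5385 bits
Entropy H = 2.1039 bits
Efficiency η = H/L × 100% = 82.88%


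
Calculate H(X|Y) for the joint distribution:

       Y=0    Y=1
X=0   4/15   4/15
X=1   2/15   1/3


H(X|Y) = Σ_y p(y) H(X|Y=y)
  p(Y=0) = 2/5, H(X|Y=0) = 0.9183
  p(Y=1) = 3/5, H(X|Y=1) = 0.9911
H(X|Y) = 0.4000×0.9183 + 0.6000×0.9911 = 0.9620 bits


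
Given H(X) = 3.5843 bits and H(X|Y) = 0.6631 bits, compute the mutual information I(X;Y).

I(X;Y) = H(X) - H(X|Y)
I(X;Y) = 3.5843 - 0.6631 = 2.9212 bits


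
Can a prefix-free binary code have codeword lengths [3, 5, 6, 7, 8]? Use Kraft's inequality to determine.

Kraft inequality: Σ 2^(-l_i) ≤ 1 for prefix-free code
Calculating: 2^(-3) + 2^(-5) + 2^(-6) + 2^(-7) + 2^(-8)
= 0.125 + 0.03125 + 0.015625 + 0.0078125 + 0.00390625
= 0.1836
Since 0.1836 ≤ 1, prefix-free code exists


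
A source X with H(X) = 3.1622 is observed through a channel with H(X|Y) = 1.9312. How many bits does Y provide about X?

I(X;Y) = H(X) - H(X|Y)
I(X;Y) = 3.1622 - 1.9312 = 1.231 bits


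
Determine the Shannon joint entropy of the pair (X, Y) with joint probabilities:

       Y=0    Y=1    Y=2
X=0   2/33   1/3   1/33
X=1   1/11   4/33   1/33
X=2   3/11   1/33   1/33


H(X,Y) = -Σ p(x,y) log₂ p(x,y)
  p(0,0)=2/33: -0.0606 × log₂(0.0606) = 0.2451
  p(0,1)=1/3: -0.3333 × log₂(0.3333) = 0.5283
  p(0,2)=1/33: -0.0303 × log₂(0.0303) = 0.1529
  p(1,0)=1/11: -0.0909 × log₂(0.0909) = 0.3145
  p(1,1)=4/33: -0.1212 × log₂(0.1212) = 0.3690
  p(1,2)=1/33: -0.0303 × log₂(0.0303) = 0.1529
  p(2,0)=3/11: -0.2727 × log₂(0.2727) = 0.5112
  p(2,1)=1/33: -0.0303 × log₂(0.0303) = 0.1529
  p(2,2)=1/33: -0.0303 × log₂(0.0303) = 0.1529
H(X,Y) = 2.5796 bits


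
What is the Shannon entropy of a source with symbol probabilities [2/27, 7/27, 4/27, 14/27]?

H(X) = -Σ p(x) log₂ p(x)
  -2/27 × log₂(2/27) = 0.2781
  -7/27 × log₂(7/27) = 0.5049
  -4/27 × log₂(4/27) = 0.4081
  -14/27 × log₂(14/27) = 0.4913
H(X) = 1.6825 bits


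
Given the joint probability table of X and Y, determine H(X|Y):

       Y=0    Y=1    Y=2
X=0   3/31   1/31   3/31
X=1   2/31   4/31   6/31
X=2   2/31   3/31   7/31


H(X|Y) = Σ_y p(y) H(X|Y=y)
  p(Y=0) = 7/31, H(X|Y=0) = 1.5567
  p(Y=1) = 8/31, H(X|Y=1) = 1.4056
  p(Y=2) = 16/31, H(X|Y=2) = 1.5052
H(X|Y) = 0.2258×1.5567 + 0.2581×1.4056 + 0.5161×1.5052 = 1.4911 bits


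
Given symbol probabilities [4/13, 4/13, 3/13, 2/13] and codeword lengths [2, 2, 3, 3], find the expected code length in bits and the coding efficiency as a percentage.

Average length L = Σ p_i × l_i = 2.3846 bits
Entropy H = 1.9501 bits
Efficiency η = H/L × 100% = 81.78%


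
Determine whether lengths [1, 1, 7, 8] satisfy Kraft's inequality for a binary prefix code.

Kraft inequality: Σ 2^(-l_i) ≤ 1 for prefix-free code
Calculating: 2^(-1) + 2^(-1) + 2^(-7) + 2^(-8)
= 0.5 + 0.5 + 0.0078125 + 0.00390625
= 1.0117
Since 1.0117 > 1, prefix-free code does not exist


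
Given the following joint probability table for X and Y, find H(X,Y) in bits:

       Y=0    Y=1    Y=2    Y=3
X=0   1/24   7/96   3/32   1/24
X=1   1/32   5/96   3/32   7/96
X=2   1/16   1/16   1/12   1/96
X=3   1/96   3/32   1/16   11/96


H(X,Y) = -Σ p(x,y) log₂ p(x,y)
  p(0,0)=1/24: -0.0417 × log₂(0.0417) = 0.1910
  p(0,1)=7/96: -0.0729 × log₂(0.0729) = 0.2755
  p(0,2)=3/32: -0.0938 × log₂(0.0938) = 0.3202
  p(0,3)=1/24: -0.0417 × log₂(0.0417) = 0.1910
  p(1,0)=1/32: -0.0312 × log₂(0.0312) = 0.1562
  p(1,1)=5/96: -0.0521 × log₂(0.0521) = 0.2220
  p(1,2)=3/32: -0.0938 × log₂(0.0938) = 0.3202
  p(1,3)=7/96: -0.0729 × log₂(0.0729) = 0.2755
  p(2,0)=1/16: -0.0625 × log₂(0.0625) = 0.2500
  p(2,1)=1/16: -0.0625 × log₂(0.0625) = 0.2500
  p(2,2)=1/12: -0.0833 × log₂(0.0833) = 0.2987
  p(2,3)=1/96: -0.0104 × log₂(0.0104) = 0.0686
  p(3,0)=1/96: -0.0104 × log₂(0.0104) = 0.0686
  p(3,1)=3/32: -0.0938 × log₂(0.0938) = 0.3202
  p(3,2)=1/16: -0.0625 × log₂(0.0625) = 0.2500
  p(3,3)=11/96: -0.1146 × log₂(0.1146) = 0.3581
H(X,Y) = 3.8158 bits


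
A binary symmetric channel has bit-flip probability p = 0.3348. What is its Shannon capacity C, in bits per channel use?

For BSC with error probability p:
C = 1 - H(p) where H(p) is binary entropy
H(0.3348) = -0.3348 × log₂(0.3348) - 0.6652 × log₂(0.6652)
H(p) = 0.9198
C = 1 - 0.9198 = 0.0802 bits/use


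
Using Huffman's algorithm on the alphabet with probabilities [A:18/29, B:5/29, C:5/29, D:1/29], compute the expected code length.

Huffman tree construction:
Combine smallest probabilities repeatedly
Resulting codes:
  A: 1 (length 1)
  B: 011 (length 3)
  C: 00 (length 2)
  D: 010 (length 3)
Average length = Σ p(s) × length(s) = 1.5862 bits


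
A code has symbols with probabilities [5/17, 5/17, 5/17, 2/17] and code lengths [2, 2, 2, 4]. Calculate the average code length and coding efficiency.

Average length L = Σ p_i × l_i = 2.2353 bits
Entropy H = 1.9211 bits
Efficiency η = H/L × 100% = 85.94%


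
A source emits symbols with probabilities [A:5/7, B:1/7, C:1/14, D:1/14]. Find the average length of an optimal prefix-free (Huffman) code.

Huffman tree construction:
Combine smallest probabilities repeatedly
Resulting codes:
  A: 1 (length 1)
  B: 00 (length 2)
  C: 010 (length 3)
  D: 011 (length 3)
Average length = Σ p(s) × length(s) = 1.4286 bits


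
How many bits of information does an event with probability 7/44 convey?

Information content I(x) = -log₂(p(x))
I = -log₂(7/44) = -log₂(0.1591)
I = 2.6521 bits


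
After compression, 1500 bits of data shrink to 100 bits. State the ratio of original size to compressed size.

Compression ratio = Original / Compressed
= 1500 / 100 = 15.00:1


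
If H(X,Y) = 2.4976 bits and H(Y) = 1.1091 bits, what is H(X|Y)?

Chain rule: H(X,Y) = H(X|Y) + H(Y)
H(X|Y) = H(X,Y) - H(Y) = 2.4976 - 1.1091 = 1.3885 bits


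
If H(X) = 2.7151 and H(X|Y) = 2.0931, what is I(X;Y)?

I(X;Y) = H(X) - H(X|Y)
I(X;Y) = 2.7151 - 2.0931 = 0.622 bits


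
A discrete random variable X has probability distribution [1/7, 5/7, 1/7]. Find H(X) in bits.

H(X) = -Σ p(x) log₂ p(x)
  -1/7 × log₂(1/7) = 0.4011
  -5/7 × log₂(5/7) = 0.3467
  -1/7 × log₂(1/7) = 0.4011
H(X) = 1.1488 bits


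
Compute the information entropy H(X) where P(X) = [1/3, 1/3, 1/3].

H(X) = -Σ p(x) log₂ p(x)
  -1/3 × log₂(1/3) = 0.5283
  -1/3 × log₂(1/3) = 0.5283
  -1/3 × log₂(1/3) = 0.5283
H(X) = 1.5850 bits


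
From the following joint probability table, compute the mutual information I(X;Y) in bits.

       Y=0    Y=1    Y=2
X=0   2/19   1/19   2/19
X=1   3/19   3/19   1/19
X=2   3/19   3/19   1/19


H(X) = 1.5683, H(Y) = 1.5294, H(X,Y) = 3.0364
I(X;Y) = H(X) + H(Y) - H(X,Y) = 0.0614 bits


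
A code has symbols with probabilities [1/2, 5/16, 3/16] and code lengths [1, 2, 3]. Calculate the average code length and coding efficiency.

Average length L = Σ p_i × l_i = 1.6875 bits
Entropy H = 1.4772 bits
Efficiency η = H/L × 100% = 87.54%


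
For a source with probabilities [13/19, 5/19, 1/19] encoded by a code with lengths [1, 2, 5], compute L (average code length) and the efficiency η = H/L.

Average length L = Σ p_i × l_i = 1.4737 bits
Entropy H = 1.1050 bits
Efficiency η = H/L × 100% = 74.98%


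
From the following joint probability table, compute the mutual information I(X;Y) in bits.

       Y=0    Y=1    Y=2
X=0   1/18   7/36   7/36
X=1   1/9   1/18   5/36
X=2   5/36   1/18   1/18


H(X) = 1.5426, H(Y) = 1.5752, H(X,Y) = 2.9888
I(X;Y) = H(X) + H(Y) - H(X,Y) = 0.1291 bits


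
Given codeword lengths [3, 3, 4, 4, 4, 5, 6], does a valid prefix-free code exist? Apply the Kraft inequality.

Kraft inequality: Σ 2^(-l_i) ≤ 1 for prefix-free code
Calculating: 2^(-3) + 2^(-3) + 2^(-4) + 2^(-4) + 2^(-4) + 2^(-5) + 2^(-6)
= 0.125 + 0.125 + 0.0625 + 0.0625 + 0.0625 + 0.03125 + 0.015625
= 0.4844
Since 0.4844 ≤ 1, prefix-free code exists


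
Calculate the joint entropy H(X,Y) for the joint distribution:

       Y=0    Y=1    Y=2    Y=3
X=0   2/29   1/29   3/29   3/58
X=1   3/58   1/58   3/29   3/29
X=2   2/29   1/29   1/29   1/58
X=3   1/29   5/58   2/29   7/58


H(X,Y) = -Σ p(x,y) log₂ p(x,y)
  p(0,0)=2/29: -0.0690 × log₂(0.0690) = 0.2661
  p(0,1)=1/29: -0.0345 × log₂(0.0345) = 0.1675
  p(0,2)=3/29: -0.1034 × log₂(0.1034) = 0.3386
  p(0,3)=3/58: -0.0517 × log₂(0.0517) = 0.2210
  p(1,0)=3/58: -0.0517 × log₂(0.0517) = 0.2210
  p(1,1)=1/58: -0.0172 × log₂(0.0172) = 0.1010
  p(1,2)=3/29: -0.1034 × log₂(0.1034) = 0.3386
  p(1,3)=3/29: -0.1034 × log₂(0.1034) = 0.3386
  p(2,0)=2/29: -0.0690 × log₂(0.0690) = 0.2661
  p(2,1)=1/29: -0.0345 × log₂(0.0345) = 0.1675
  p(2,2)=1/29: -0.0345 × log₂(0.0345) = 0.1675
  p(2,3)=1/58: -0.0172 × log₂(0.0172) = 0.1010
  p(3,0)=1/29: -0.0345 × log₂(0.0345) = 0.1675
  p(3,1)=5/58: -0.0862 × log₂(0.0862) = 0.3048
  p(3,2)=2/29: -0.0690 × log₂(0.0690) = 0.2661
  p(3,3)=7/58: -0.1207 × log₂(0.1207) = 0.3682
H(X,Y) = 3.8011 bits


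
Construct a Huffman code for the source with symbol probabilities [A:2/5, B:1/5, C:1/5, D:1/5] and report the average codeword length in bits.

Huffman tree construction:
Combine smallest probabilities repeatedly
Resulting codes:
  A: 11 (length 2)
  B: 00 (length 2)
  C: 01 (length 2)
  D: 10 (length 2)
Average length = Σ p(s) × length(s) = 2.0000 bits


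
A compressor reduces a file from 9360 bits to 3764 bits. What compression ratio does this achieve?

Compression ratio = Original / Compressed
= 9360 / 3764 = 2.49:1


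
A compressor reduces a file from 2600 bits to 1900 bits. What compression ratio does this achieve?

Compression ratio = Original / Compressed
= 2600 / 1900 = 1.37:1


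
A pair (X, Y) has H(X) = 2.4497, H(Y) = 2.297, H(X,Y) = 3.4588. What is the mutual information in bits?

I(X;Y) = H(X) + H(Y) - H(X,Y)
I(X;Y) = 2.4497 + 2.297 - 3.4588 = 1.2879 bits


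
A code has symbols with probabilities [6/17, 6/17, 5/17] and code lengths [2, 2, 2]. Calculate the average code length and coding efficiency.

Average length L = Σ p_i × l_i = 2.0000 bits
Entropy H = 1.5799 bits
Efficiency η = H/L × 100% = 78.99%


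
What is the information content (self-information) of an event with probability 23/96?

Information content I(x) = -log₂(p(x))
I = -log₂(23/96) = -log₂(0.2396)
I = 2.0614 bits


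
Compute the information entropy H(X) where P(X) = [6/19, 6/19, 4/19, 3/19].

H(X) = -Σ p(x) log₂ p(x)
  -6/19 × log₂(6/19) = 0.5251
  -6/19 × log₂(6/19) = 0.5251
  -4/19 × log₂(4/19) = 0.4732
  -3/19 × log₂(3/19) = 0.4205
H(X) = 1.9440 bits


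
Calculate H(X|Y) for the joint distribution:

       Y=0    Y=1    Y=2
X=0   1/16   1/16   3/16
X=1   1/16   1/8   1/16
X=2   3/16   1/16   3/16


H(X|Y) = Σ_y p(y) H(X|Y=y)
  p(Y=0) = 5/16, H(X|Y=0) = 1.3710
  p(Y=1) = 1/4, H(X|Y=1) = 1.5000
  p(Y=2) = 7/16, H(X|Y=2) = 1.4488
H(X|Y) = 0.3125×1.3710 + 0.2500×1.5000 + 0.4375×1.4488 = 1.4373 bits


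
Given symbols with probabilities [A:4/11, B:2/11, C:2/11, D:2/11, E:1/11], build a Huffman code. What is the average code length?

Huffman tree construction:
Combine smallest probabilities repeatedly
Resulting codes:
  A: 11 (length 2)
  B: 101 (length 3)
  C: 00 (length 2)
  D: 01 (length 2)
  E: 100 (length 3)
Average length = Σ p(s) × length(s) = 2.2727 bits


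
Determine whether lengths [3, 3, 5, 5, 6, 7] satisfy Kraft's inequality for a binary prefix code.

Kraft inequality: Σ 2^(-l_i) ≤ 1 for prefix-free code
Calculating: 2^(-3) + 2^(-3) + 2^(-5) + 2^(-5) + 2^(-6) + 2^(-7)
= 0.125 + 0.125 + 0.03125 + 0.03125 + 0.015625 + 0.0078125
= 0.3359
Since 0.3359 ≤ 1, prefix-free code exists


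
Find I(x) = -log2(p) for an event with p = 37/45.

Information content I(x) = -log₂(p(x))
I = -log₂(37/45) = -log₂(0.8222)
I = 0.2824 bits


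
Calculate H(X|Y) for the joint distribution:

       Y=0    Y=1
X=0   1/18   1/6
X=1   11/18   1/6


H(X|Y) = Σ_y p(y) H(X|Y=y)
  p(Y=0) = 2/3, H(X|Y=0) = 0.4138
  p(Y=1) = 1/3, H(X|Y=1) = 1.0000
H(X|Y) = 0.6667×0.4138 + 0.3333×1.0000 = 0.6092 bits


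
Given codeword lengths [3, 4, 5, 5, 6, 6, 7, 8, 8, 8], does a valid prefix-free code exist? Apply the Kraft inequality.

Kraft inequality: Σ 2^(-l_i) ≤ 1 for prefix-free code
Calculating: 2^(-3) + 2^(-4) + 2^(-5) + 2^(-5) + 2^(-6) + 2^(-6) + 2^(-7) + 2^(-8) + 2^(-8) + 2^(-8)
= 0.125 + 0.0625 + 0.03125 + 0.03125 + 0.015625 + 0.015625 + 0.0078125 + 0.00390625 + 0.00390625 + 0.00390625
= 0.3008
Since 0.3008 ≤ 1, prefix-free code exists


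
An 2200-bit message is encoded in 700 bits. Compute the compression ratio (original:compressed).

Compression ratio = Original / Compressed
= 2200 / 700 = 3.14:1


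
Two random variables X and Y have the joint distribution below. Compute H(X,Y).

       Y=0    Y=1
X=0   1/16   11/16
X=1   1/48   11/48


H(X,Y) = -Σ p(x,y) log₂ p(x,y)
  p(0,0)=1/16: -0.0625 × log₂(0.0625) = 0.2500
  p(0,1)=11/16: -0.6875 × log₂(0.6875) = 0.3716
  p(1,0)=1/48: -0.0208 × log₂(0.0208) = 0.1164
  p(1,1)=11/48: -0.2292 × log₂(0.2292) = 0.4871
H(X,Y) = 1.2251 bits


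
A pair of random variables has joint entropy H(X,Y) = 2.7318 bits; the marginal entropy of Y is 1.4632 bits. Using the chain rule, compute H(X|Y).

Chain rule: H(X,Y) = H(X|Y) + H(Y)
H(X|Y) = H(X,Y) - H(Y) = 2.7318 - 1.4632 = 1.2686 bits


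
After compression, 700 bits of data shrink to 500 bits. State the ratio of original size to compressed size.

Compression ratio = Original / Compressed
= 700 / 500 = 1.40:1


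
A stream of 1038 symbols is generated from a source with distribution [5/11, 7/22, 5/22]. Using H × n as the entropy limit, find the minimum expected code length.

Entropy H = 1.5285 bits/symbol
Minimum bits = H × n = 1.5285 × 1038
= 1586.59 bits


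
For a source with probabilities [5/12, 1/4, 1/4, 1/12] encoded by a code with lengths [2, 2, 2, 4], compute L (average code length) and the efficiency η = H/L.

Average length L = Σ p_i × l_i = 2.1667 bits
Entropy H = 1.8250 bits
Efficiency η = H/L × 100% = 84.23%


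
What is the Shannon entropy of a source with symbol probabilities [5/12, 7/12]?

H(X) = -Σ p(x) log₂ p(x)
  -5/12 × log₂(5/12) = 0.5263
  -7/12 × log₂(7/12) = 0.4536
H(X) = 0.9799 bits


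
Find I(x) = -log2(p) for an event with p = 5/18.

Information content I(x) = -log₂(p(x))
I = -log₂(5/18) = -log₂(0.2778)
I = 1.8480 bits


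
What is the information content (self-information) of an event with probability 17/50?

Information content I(x) = -log₂(p(x))
I = -log₂(17/50) = -log₂(0.3400)
I = 1.5564 bits


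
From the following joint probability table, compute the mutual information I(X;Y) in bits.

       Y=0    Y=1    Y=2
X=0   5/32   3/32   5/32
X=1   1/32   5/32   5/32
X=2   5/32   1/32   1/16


H(X) = 1.5575, H(Y) = 1.5749, H(X,Y) = 2.9749
I(X;Y) = H(X) + H(Y) - H(X,Y) = 0.1575 bits


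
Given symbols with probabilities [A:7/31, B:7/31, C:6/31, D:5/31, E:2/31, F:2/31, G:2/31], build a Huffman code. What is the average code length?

Huffman tree construction:
Combine smallest probabilities repeatedly
Resulting codes:
  A: 01 (length 2)
  B: 10 (length 2)
  C: 111 (length 3)
  D: 110 (length 3)
  E: 0010 (length 4)
  F: 0011 (length 4)
  G: 000 (length 3)
Average length = Σ p(s) × length(s) = 2.6774 bits


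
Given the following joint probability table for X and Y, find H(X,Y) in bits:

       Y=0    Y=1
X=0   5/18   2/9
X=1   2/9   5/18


H(X,Y) = -Σ p(x,y) log₂ p(x,y)
  p(0,0)=5/18: -0.2778 × log₂(0.2778) = 0.5133
  p(0,1)=2/9: -0.2222 × log₂(0.2222) = 0.4822
  p(1,0)=2/9: -0.2222 × log₂(0.2222) = 0.4822
  p(1,1)=5/18: -0.2778 × log₂(0.2778) = 0.5133
H(X,Y) = 1.9911 bits


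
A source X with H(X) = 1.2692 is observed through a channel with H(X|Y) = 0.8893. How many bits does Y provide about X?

I(X;Y) = H(X) - H(X|Y)
I(X;Y) = 1.2692 - 0.8893 = 0.3799 bits


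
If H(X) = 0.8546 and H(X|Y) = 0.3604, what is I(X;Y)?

I(X;Y) = H(X) - H(X|Y)
I(X;Y) = 0.8546 - 0.3604 = 0.4942 bits


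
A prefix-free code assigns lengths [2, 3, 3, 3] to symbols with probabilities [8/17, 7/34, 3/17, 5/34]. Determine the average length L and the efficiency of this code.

Average length L = Σ p_i × l_i = 2.5294 bits
Entropy H = 1.8295 bits
Efficiency η = H/L × 100% = 72.33%


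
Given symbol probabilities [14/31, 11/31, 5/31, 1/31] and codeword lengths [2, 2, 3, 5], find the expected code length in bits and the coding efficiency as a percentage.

Average length L = Σ p_i × l_i = 2.2581 bits
Entropy H = 1.6327 bits
Efficiency η = H/L × 100% = 72.31%


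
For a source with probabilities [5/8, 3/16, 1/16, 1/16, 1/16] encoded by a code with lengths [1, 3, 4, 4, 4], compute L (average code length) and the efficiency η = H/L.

Average length L = Σ p_i × l_i = 1.9375 bits
Entropy H = 1.6266 bits
Efficiency η = H/L × 100% = 83.95%


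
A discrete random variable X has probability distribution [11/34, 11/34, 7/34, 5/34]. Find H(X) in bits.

H(X) = -Σ p(x) log₂ p(x)
  -11/34 × log₂(11/34) = 0.5267
  -11/34 × log₂(11/34) = 0.5267
  -7/34 × log₂(7/34) = 0.4694
  -5/34 × log₂(5/34) = 0.4067
H(X) = 1.9296 bits


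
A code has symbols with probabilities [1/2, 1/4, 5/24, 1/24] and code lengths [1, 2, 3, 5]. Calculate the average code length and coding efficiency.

Average length L = Σ p_i × l_i = 1.8333 bits
Entropy H = 1.6625 bits
Efficiency η = H/L × 100% = 90.68%


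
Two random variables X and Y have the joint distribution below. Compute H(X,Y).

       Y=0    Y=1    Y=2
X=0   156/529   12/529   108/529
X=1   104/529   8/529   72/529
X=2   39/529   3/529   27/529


H(X,Y) = -Σ p(x,y) log₂ p(x,y)
  p(0,0)=156/529: -0.2949 × log₂(0.2949) = 0.5195
  p(0,1)=12/529: -0.0227 × log₂(0.0227) = 0.1239
  p(0,2)=108/529: -0.2042 × log₂(0.2042) = 0.4680
  p(1,0)=104/529: -0.1966 × log₂(0.1966) = 0.4614
  p(1,1)=8/529: -0.0151 × log₂(0.0151) = 0.0914
  p(1,2)=72/529: -0.1361 × log₂(0.1361) = 0.3916
  p(2,0)=39/529: -0.0737 × log₂(0.0737) = 0.2773
  p(2,1)=3/529: -0.0057 × log₂(0.0057) = 0.0423
  p(2,2)=27/529: -0.0510 × log₂(0.0510) = 0.2191
H(X,Y) = 2.5945 bits


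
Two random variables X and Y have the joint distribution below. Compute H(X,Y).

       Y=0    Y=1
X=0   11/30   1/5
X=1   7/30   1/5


H(X,Y) = -Σ p(x,y) log₂ p(x,y)
  p(0,0)=11/30: -0.3667 × log₂(0.3667) = 0.5307
  p(0,1)=1/5: -0.2000 × log₂(0.2000) = 0.4644
  p(1,0)=7/30: -0.2333 × log₂(0.2333) = 0.4899
  p(1,1)=1/5: -0.2000 × log₂(0.2000) = 0.4644
H(X,Y) = 1.9494 bits


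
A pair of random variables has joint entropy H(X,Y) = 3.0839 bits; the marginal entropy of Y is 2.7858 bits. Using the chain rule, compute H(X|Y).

Chain rule: H(X,Y) = H(X|Y) + H(Y)
H(X|Y) = H(X,Y) - H(Y) = 3.0839 - 2.7858 = 0.2981 bits


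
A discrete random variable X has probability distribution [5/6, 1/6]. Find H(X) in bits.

H(X) = -Σ p(x) log₂ p(x)
  -5/6 × log₂(5/6) = 0.2192
  -1/6 × log₂(1/6) = 0.4308
H(X) = 0.6500 bits


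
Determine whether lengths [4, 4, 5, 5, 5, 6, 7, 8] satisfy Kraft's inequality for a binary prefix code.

Kraft inequality: Σ 2^(-l_i) ≤ 1 for prefix-free code
Calculating: 2^(-4) + 2^(-4) + 2^(-5) + 2^(-5) + 2^(-5) + 2^(-6) + 2^(-7) + 2^(-8)
= 0.0625 + 0.0625 + 0.03125 + 0.03125 + 0.03125 + 0.015625 + 0.0078125 + 0.00390625
= 0.2461
Since 0.2461 ≤ 1, prefix-free code exists


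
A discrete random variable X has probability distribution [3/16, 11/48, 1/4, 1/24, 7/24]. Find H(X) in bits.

H(X) = -Σ p(x) log₂ p(x)
  -3/16 × log₂(3/16) = 0.4528
  -11/48 × log₂(11/48) = 0.4871
  -1/4 × log₂(1/4) = 0.5000
  -1/24 × log₂(1/24) = 0.1910
  -7/24 × log₂(7/24) = 0.5185
H(X) = 2.1494 bits


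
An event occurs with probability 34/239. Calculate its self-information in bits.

Information content I(x) = -log₂(p(x))
I = -log₂(34/239) = -log₂(0.1423)
I = 2.8134 bits


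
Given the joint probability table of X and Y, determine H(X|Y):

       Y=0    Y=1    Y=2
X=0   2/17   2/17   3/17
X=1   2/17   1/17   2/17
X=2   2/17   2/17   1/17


H(X|Y) = Σ_y p(y) H(X|Y=y)
  p(Y=0) = 6/17, H(X|Y=0) = 1.5850
  p(Y=1) = 5/17, H(X|Y=1) = 1.5219
  p(Y=2) = 6/17, H(X|Y=2) = 1.4591
H(X|Y) = 0.3529×1.5850 + 0.2941×1.5219 + 0.3529×1.4591 = 1.5220 bits


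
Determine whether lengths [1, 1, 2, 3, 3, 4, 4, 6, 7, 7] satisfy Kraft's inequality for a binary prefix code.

Kraft inequality: Σ 2^(-l_i) ≤ 1 for prefix-free code
Calculating: 2^(-1) + 2^(-1) + 2^(-2) + 2^(-3) + 2^(-3) + 2^(-4) + 2^(-4) + 2^(-6) + 2^(-7) + 2^(-7)
= 0.5 + 0.5 + 0.25 + 0.125 + 0.125 + 0.0625 + 0.0625 + 0.015625 + 0.0078125 + 0.0078125
= 1.6562
Since 1.6562 > 1, prefix-free code does not exist


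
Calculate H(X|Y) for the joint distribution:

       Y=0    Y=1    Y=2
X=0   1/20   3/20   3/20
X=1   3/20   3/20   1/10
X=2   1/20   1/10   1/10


H(X|Y) = Σ_y p(y) H(X|Y=y)
  p(Y=0) = 1/4, H(X|Y=0) = 1.3710
  p(Y=1) = 2/5, H(X|Y=1) = 1.5613
  p(Y=2) = 7/20, H(X|Y=2) = 1.5567
H(X|Y) = 0.2500×1.3710 + 0.4000×1.5613 + 0.3500×1.5567 = 1.5121 bits


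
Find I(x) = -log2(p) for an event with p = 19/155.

Information content I(x) = -log₂(p(x))
I = -log₂(19/155) = -log₂(0.1226)
I = 3.0282 bits


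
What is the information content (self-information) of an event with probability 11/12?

Information content I(x) = -log₂(p(x))
I = -log₂(11/12) = -log₂(0.9167)
I = 0.1255 bits


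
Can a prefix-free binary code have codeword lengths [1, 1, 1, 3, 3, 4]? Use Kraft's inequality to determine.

Kraft inequality: Σ 2^(-l_i) ≤ 1 for prefix-free code
Calculating: 2^(-1) + 2^(-1) + 2^(-1) + 2^(-3) + 2^(-3) + 2^(-4)
= 0.5 + 0.5 + 0.5 + 0.125 + 0.125 + 0.0625
= 1.8125
Since 1.8125 > 1, prefix-free code does not exist


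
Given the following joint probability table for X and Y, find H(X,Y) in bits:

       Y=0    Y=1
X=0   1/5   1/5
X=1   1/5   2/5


H(X,Y) = -Σ p(x,y) log₂ p(x,y)
  p(0,0)=1/5: -0.2000 × log₂(0.2000) = 0.4644
  p(0,1)=1/5: -0.2000 × log₂(0.2000) = 0.4644
  p(1,0)=1/5: -0.2000 × log₂(0.2000) = 0.4644
  p(1,1)=2/5: -0.4000 × log₂(0.4000) = 0.5288
H(X,Y) = 1.9219 bits


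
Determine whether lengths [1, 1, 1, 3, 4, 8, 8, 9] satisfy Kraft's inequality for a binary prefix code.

Kraft inequality: Σ 2^(-l_i) ≤ 1 for prefix-free code
Calculating: 2^(-1) + 2^(-1) + 2^(-1) + 2^(-3) + 2^(-4) + 2^(-8) + 2^(-8) + 2^(-9)
= 0.5 + 0.5 + 0.5 + 0.125 + 0.0625 + 0.00390625 + 0.00390625 + 0.001953125
= 1.6973
Since 1.6973 > 1, prefix-free code does not exist


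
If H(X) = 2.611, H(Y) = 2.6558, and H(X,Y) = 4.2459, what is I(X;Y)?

I(X;Y) = H(X) + H(Y) - H(X,Y)
I(X;Y) = 2.611 + 2.6558 - 4.2459 = 1.0209 bits


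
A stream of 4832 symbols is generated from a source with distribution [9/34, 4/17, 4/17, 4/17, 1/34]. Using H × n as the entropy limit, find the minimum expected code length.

Entropy H = 2.1307 bits/symbol
Minimum bits = H × n = 2.1307 × 4832
= 10295.63 bits


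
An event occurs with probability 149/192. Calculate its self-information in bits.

Information content I(x) = -log₂(p(x))
I = -log₂(149/192) = -log₂(0.7760)
I = 0.3658 bits


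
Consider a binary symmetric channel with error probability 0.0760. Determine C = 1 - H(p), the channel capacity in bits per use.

For BSC with error probability p:
C = 1 - H(p) where H(p) is binary entropy
H(0.0760) = -0.0760 × log₂(0.0760) - 0.9240 × log₂(0.9240)
H(p) = 0.3879
C = 1 - 0.3879 = 0.6121 bits/use


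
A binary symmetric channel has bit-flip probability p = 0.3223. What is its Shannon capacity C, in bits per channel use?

For BSC with error probability p:
C = 1 - H(p) where H(p) is binary entropy
H(0.3223) = -0.3223 × log₂(0.3223) - 0.6777 × log₂(0.6777)
H(p) = 0.9069
C = 1 - 0.9069 = 0.0931 bits/use


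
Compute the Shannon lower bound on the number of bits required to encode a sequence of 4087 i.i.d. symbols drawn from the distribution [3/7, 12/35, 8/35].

Entropy H = 1.5401 bits/symbol
Minimum bits = H × n = 1.5401 × 4087
= 6294.21 bits


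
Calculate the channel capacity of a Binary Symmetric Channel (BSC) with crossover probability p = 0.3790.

For BSC with error probability p:
C = 1 - H(p) where H(p) is binary entropy
H(0.3790) = -0.3790 × log₂(0.3790) - 0.6210 × log₂(0.6210)
H(p) = 0.9573
C = 1 - 0.9573 = 0.0427 bits/use


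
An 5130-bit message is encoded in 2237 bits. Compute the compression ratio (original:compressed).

Compression ratio = Original / Compressed
= 5130 / 2237 = 2.29:1


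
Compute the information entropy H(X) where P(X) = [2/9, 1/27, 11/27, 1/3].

H(X) = -Σ p(x) log₂ p(x)
  -2/9 × log₂(2/9) = 0.4822
  -1/27 × log₂(1/27) = 0.1761
  -11/27 × log₂(11/27) = 0.5278
  -1/3 × log₂(1/3) = 0.5283
H(X) = 1.7144 bits


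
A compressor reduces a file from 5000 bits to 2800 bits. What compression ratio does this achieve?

Compression ratio = Original / Compressed
= 5000 / 2800 = 1.79:1


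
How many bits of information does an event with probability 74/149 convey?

Information content I(x) = -log₂(p(x))
I = -log₂(74/149) = -log₂(0.4966)
I = 1.0097 bits


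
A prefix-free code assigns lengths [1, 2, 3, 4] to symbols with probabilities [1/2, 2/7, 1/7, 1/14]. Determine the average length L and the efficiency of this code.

Average length L = Σ p_i × l_i = 1.7857 bits
Entropy H = 1.6894 bits
Efficiency η = H/L × 100% = 94.61%


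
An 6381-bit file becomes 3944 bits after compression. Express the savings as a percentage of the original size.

Space savings = (1 - Compressed/Original) × 100%
= (1 - 3944/6381) × 100%
= 38.19%


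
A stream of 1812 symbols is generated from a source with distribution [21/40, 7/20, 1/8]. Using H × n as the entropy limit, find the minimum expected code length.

Entropy H = 1.3931 bits/symbol
Minimum bits = H × n = 1.3931 × 1812
= 2524.38 bits


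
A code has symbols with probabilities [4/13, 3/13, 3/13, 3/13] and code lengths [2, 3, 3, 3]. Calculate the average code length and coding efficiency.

Average length L = Σ p_i × l_i = 2.6923 bits
Entropy H = 1.9878 bits
Efficiency η = H/L × 100% = 73.83%


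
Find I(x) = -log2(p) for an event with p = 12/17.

Information content I(x) = -log₂(p(x))
I = -log₂(12/17) = -log₂(0.7059)
I = 0.5025 bits


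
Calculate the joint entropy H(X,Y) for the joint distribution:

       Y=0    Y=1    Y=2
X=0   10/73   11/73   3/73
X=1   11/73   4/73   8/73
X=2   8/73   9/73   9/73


H(X,Y) = -Σ p(x,y) log₂ p(x,y)
  p(0,0)=10/73: -0.1370 × log₂(0.1370) = 0.3929
  p(0,1)=11/73: -0.1507 × log₂(0.1507) = 0.4114
  p(0,2)=3/73: -0.0411 × log₂(0.0411) = 0.1892
  p(1,0)=11/73: -0.1507 × log₂(0.1507) = 0.4114
  p(1,1)=4/73: -0.0548 × log₂(0.0548) = 0.2296
  p(1,2)=8/73: -0.1096 × log₂(0.1096) = 0.3496
  p(2,0)=8/73: -0.1096 × log₂(0.1096) = 0.3496
  p(2,1)=9/73: -0.1233 × log₂(0.1233) = 0.3723
  p(2,2)=9/73: -0.1233 × log₂(0.1233) = 0.3723
H(X,Y) = 3.0783 bits


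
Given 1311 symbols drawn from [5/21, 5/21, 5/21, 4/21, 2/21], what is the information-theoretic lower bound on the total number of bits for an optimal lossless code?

Entropy H = 2.2576 bits/symbol
Minimum bits = H × n = 2.2576 × 1311
= 2959.72 bits


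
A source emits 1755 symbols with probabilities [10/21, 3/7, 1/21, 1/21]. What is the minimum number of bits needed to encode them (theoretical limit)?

Entropy H = 1.4519 bits/symbol
Minimum bits = H × n = 1.4519 × 1755
= 2548.10 bits


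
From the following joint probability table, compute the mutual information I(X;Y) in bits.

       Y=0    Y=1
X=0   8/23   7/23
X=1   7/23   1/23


H(X) = 0.9321, H(Y) = 0.9321, H(X,Y) = 1.7713
I(X;Y) = H(X) + H(Y) - H(X,Y) = 0.0930 bits


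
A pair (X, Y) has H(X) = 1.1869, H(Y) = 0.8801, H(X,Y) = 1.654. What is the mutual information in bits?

I(X;Y) = H(X) + H(Y) - H(X,Y)
I(X;Y) = 1.1869 + 0.8801 - 1.654 = 0.413 bits


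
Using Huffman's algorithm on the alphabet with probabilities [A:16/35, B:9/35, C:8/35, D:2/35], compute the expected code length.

Huffman tree construction:
Combine smallest probabilities repeatedly
Resulting codes:
  A: 0 (length 1)
  B: 10 (length 2)
  C: 111 (length 3)
  D: 110 (length 3)
Average length = Σ p(s) × length(s) = 1.8286 bits


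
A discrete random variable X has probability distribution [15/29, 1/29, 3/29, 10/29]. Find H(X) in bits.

H(X) = -Σ p(x) log₂ p(x)
  -15/29 × log₂(15/29) = 0.4919
  -1/29 × log₂(1/29) = 0.1675
  -3/29 × log₂(3/29) = 0.3386
  -10/29 × log₂(10/29) = 0.5297
H(X) = 1.5277 bits


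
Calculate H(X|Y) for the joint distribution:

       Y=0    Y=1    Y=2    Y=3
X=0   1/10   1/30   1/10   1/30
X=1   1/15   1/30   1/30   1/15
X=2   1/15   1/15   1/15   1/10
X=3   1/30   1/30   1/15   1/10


H(X|Y) = Σ_y p(y) H(X|Y=y)
  p(Y=0) = 4/15, H(X|Y=0) = 1.9056
  p(Y=1) = 1/6, H(X|Y=1) = 1.9219
  p(Y=2) = 4/15, H(X|Y=2) = 1.9056
  p(Y=3) = 3/10, H(X|Y=3) = 1.8911
H(X|Y) = 0.2667×1.9056 + 0.1667×1.9219 + 0.2667×1.9056 + 0.3000×1.8911 = 1.9040 bits


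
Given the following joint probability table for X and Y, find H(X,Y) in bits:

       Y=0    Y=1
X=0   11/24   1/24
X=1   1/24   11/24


H(X,Y) = -Σ p(x,y) log₂ p(x,y)
  p(0,0)=11/24: -0.4583 × log₂(0.4583) = 0.5159
  p(0,1)=1/24: -0.0417 × log₂(0.0417) = 0.1910
  p(1,0)=1/24: -0.0417 × log₂(0.0417) = 0.1910
  p(1,1)=11/24: -0.4583 × log₂(0.4583) = 0.5159
H(X,Y) = 1.4138 bits


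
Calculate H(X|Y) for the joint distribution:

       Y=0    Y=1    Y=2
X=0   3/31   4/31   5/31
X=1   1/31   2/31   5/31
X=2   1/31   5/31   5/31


H(X|Y) = Σ_y p(y) H(X|Y=y)
  p(Y=0) = 5/31, H(X|Y=0) = 1.3710
  p(Y=1) = 11/31, H(X|Y=1) = 1.4949
  p(Y=2) = 15/31, H(X|Y=2) = 1.5850
H(X|Y) = 0.1613×1.3710 + 0.3548×1.4949 + 0.4839×1.5850 = 1.5185 bits


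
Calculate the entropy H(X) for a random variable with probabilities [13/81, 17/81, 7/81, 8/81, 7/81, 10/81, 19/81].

H(X) = -Σ p(x) log₂ p(x)
  -13/81 × log₂(13/81) = 0.4236
  -17/81 × log₂(17/81) = 0.4727
  -7/81 × log₂(7/81) = 0.3053
  -8/81 × log₂(8/81) = 0.3299
  -7/81 × log₂(7/81) = 0.3053
  -10/81 × log₂(10/81) = 0.3726
  -19/81 × log₂(19/81) = 0.4907
H(X) = 2.7000 bits


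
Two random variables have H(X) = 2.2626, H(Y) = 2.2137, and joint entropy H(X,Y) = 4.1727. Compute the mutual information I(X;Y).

I(X;Y) = H(X) + H(Y) - H(X,Y)
I(X;Y) = 2.2626 + 2.2137 - 4.1727 = 0.3036 bits


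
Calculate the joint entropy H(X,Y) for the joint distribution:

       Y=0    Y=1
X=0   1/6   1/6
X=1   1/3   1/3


H(X,Y) = -Σ p(x,y) log₂ p(x,y)
  p(0,0)=1/6: -0.1667 × log₂(0.1667) = 0.4308
  p(0,1)=1/6: -0.1667 × log₂(0.1667) = 0.4308
  p(1,0)=1/3: -0.3333 × log₂(0.3333) = 0.5283
  p(1,1)=1/3: -0.3333 × log₂(0.3333) = 0.5283
H(X,Y) = 1.9183 bits


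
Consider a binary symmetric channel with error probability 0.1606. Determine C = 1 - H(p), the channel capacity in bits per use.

For BSC with error probability p:
C = 1 - H(p) where H(p) is binary entropy
H(0.1606) = -0.1606 × log₂(0.1606) - 0.8394 × log₂(0.8394)
H(p) = 0.6357
C = 1 - 0.6357 = 0.3643 bits/use


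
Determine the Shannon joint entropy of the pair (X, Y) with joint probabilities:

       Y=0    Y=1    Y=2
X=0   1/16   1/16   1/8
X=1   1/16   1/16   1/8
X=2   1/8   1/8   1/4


H(X,Y) = -Σ p(x,y) log₂ p(x,y)
  p(0,0)=1/16: -0.0625 × log₂(0.0625) = 0.2500
  p(0,1)=1/16: -0.0625 × log₂(0.0625) = 0.2500
  p(0,2)=1/8: -0.1250 × log₂(0.1250) = 0.3750
  p(1,0)=1/16: -0.0625 × log₂(0.0625) = 0.2500
  p(1,1)=1/16: -0.0625 × log₂(0.0625) = 0.2500
  p(1,2)=1/8: -0.1250 × log₂(0.1250) = 0.3750
  p(2,0)=1/8: -0.1250 × log₂(0.1250) = 0.3750
  p(2,1)=1/8: -0.1250 × log₂(0.1250) = 0.3750
  p(2,2)=1/4: -0.2500 × log₂(0.2500) = 0.5000
H(X,Y) = 3.0000 bits


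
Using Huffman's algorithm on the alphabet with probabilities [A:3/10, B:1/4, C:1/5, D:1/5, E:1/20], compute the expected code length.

Huffman tree construction:
Combine smallest probabilities repeatedly
Resulting codes:
  A: 11 (length 2)
  B: 01 (length 2)
  C: 101 (length 3)
  D: 00 (length 2)
  E: 100 (length 3)
Average length = Σ p(s) × length(s) = 2.2500 bits


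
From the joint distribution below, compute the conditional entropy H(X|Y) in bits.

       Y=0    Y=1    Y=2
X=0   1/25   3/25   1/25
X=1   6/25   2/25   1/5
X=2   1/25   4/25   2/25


H(X|Y) = Σ_y p(y) H(X|Y=y)
  p(Y=0) = 8/25, H(X|Y=0) = 1.0613
  p(Y=1) = 9/25, H(X|Y=1) = 1.5305
  p(Y=2) = 8/25, H(X|Y=2) = 1.2988
H(X|Y) = 0.3200×1.0613 + 0.3600×1.5305 + 0.3200×1.2988 = 1.3062 bits


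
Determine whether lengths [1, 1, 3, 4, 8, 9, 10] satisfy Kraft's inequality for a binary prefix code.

Kraft inequality: Σ 2^(-l_i) ≤ 1 for prefix-free code
Calculating: 2^(-1) + 2^(-1) + 2^(-3) + 2^(-4) + 2^(-8) + 2^(-9) + 2^(-10)
= 0.5 + 0.5 + 0.125 + 0.0625 + 0.00390625 + 0.001953125 + 0.0009765625
= 1.1943
Since 1.1943 > 1, prefix-free code does not exist


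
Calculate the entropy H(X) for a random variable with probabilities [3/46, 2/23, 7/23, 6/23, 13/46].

H(X) = -Σ p(x) log₂ p(x)
  -3/46 × log₂(3/46) = 0.2569
  -2/23 × log₂(2/23) = 0.3064
  -7/23 × log₂(7/23) = 0.5223
  -6/23 × log₂(6/23) = 0.5057
  -13/46 × log₂(13/46) = 0.5152
H(X) = 2.1065 bits


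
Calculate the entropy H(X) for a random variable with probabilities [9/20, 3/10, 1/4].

H(X) = -Σ p(x) log₂ p(x)
  -9/20 × log₂(9/20) = 0.5184
  -3/10 × log₂(3/10) = 0.5211
  -1/4 × log₂(1/4) = 0.5000
H(X) = 1.5395 bits


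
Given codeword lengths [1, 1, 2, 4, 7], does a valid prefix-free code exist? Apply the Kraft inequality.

Kraft inequality: Σ 2^(-l_i) ≤ 1 for prefix-free code
Calculating: 2^(-1) + 2^(-1) + 2^(-2) + 2^(-4) + 2^(-7)
= 0.5 + 0.5 + 0.25 + 0.0625 + 0.0078125
= 1.3203
Since 1.3203 > 1, prefix-free code does not exist


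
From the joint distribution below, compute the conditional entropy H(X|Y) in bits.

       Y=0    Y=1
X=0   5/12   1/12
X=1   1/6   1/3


H(X|Y) = Σ_y p(y) H(X|Y=y)
  p(Y=0) = 7/12, H(X|Y=0) = 0.8631
  p(Y=1) = 5/12, H(X|Y=1) = 0.7219
H(X|Y) = 0.5833×0.8631 + 0.4167×0.7219 = 0.8043 bits


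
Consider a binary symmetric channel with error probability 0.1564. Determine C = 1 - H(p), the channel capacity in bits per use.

For BSC with error probability p:
C = 1 - H(p) where H(p) is binary entropy
H(0.1564) = -0.1564 × log₂(0.1564) - 0.8436 × log₂(0.8436)
H(p) = 0.6256
C = 1 - 0.6256 = 0.3744 bits/use


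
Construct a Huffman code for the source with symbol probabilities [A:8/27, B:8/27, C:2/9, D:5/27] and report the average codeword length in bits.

Huffman tree construction:
Combine smallest probabilities repeatedly
Resulting codes:
  A: 10 (length 2)
  B: 11 (length 2)
  C: 01 (length 2)
  D: 00 (length 2)
Average length = Σ p(s) × length(s) = 2.0000 bits


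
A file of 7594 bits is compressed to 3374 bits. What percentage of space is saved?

Space savings = (1 - Compressed/Original) × 100%
= (1 - 3374/7594) × 100%
= 55.57%


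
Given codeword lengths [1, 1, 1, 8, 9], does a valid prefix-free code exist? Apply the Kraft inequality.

Kraft inequality: Σ 2^(-l_i) ≤ 1 for prefix-free code
Calculating: 2^(-1) + 2^(-1) + 2^(-1) + 2^(-8) + 2^(-9)
= 0.5 + 0.5 + 0.5 + 0.00390625 + 0.001953125
= 1.5059
Since 1.5059 > 1, prefix-free code does not exist


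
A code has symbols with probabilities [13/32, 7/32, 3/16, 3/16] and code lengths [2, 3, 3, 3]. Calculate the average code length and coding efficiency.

Average length L = Σ p_i × l_i = 2.5938 bits
Entropy H = 1.9132 bits
Efficiency η = H/L × 100% = 73.76%


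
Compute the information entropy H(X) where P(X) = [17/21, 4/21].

H(X) = -Σ p(x) log₂ p(x)
  -17/21 × log₂(17/21) = 0.2468
  -4/21 × log₂(4/21) = 0.4557
H(X) = 0.7025 bits


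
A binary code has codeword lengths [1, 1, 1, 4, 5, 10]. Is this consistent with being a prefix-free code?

Kraft inequality: Σ 2^(-l_i) ≤ 1 for prefix-free code
Calculating: 2^(-1) + 2^(-1) + 2^(-1) + 2^(-4) + 2^(-5) + 2^(-10)
= 0.5 + 0.5 + 0.5 + 0.0625 + 0.03125 + 0.0009765625
= 1.5947
Since 1.5947 > 1, prefix-free code does not exist


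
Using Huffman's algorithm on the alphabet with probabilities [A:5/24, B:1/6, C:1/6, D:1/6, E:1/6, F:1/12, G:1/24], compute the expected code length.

Huffman tree construction:
Combine smallest probabilities repeatedly
Resulting codes:
  A: 01 (length 2)
  B: 101 (length 3)
  C: 110 (length 3)
  D: 111 (length 3)
  E: 00 (length 2)
  F: 1001 (length 4)
  G: 1000 (length 4)
Average length = Σ p(s) × length(s) = 2.7500 bits


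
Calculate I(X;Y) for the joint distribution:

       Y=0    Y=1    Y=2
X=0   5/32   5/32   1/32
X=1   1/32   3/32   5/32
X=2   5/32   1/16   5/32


H(X) = 1.5749, H(Y) = 1.5835, H(X,Y) = 2.9749
I(X;Y) = H(X) + H(Y) - H(X,Y) = 0.1836 bits


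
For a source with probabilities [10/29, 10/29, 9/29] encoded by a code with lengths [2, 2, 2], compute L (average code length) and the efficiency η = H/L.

Average length L = Σ p_i × l_i = 2.0000 bits
Entropy H = 1.5832 bits
Efficiency η = H/L × 100% = 79.16%


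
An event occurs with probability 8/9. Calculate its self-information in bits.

Information content I(x) = -log₂(p(x))
I = -log₂(8/9) = -log₂(0.8889)
I = 0.1699 bits


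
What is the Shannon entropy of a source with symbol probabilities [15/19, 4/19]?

H(X) = -Σ p(x) log₂ p(x)
  -15/19 × log₂(15/19) = 0.2692
  -4/19 × log₂(4/19) = 0.4732
H(X) = 0.7425 bits


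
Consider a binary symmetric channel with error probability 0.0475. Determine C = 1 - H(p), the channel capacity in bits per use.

For BSC with error probability p:
C = 1 - H(p) where H(p) is binary entropy
H(0.0475) = -0.0475 × log₂(0.0475) - 0.9525 × log₂(0.9525)
H(p) = 0.2757
C = 1 - 0.2757 = 0.7243 bits/use


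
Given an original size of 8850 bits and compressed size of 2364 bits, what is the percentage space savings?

Space savings = (1 - Compressed/Original) × 100%
= (1 - 2364/8850) × 100%
= 73.29%


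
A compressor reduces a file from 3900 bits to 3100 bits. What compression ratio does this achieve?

Compression ratio = Original / Compressed
= 3900 / 3100 = 1.26:1


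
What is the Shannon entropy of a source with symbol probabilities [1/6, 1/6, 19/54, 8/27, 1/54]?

H(X) = -Σ p(x) log₂ p(x)
  -1/6 × log₂(1/6) = 0.4308
  -1/6 × log₂(1/6) = 0.4308
  -19/54 × log₂(19/54) = 0.5302
  -8/27 × log₂(8/27) = 0.5200
  -1/54 × log₂(1/54) = 0.1066
H(X) = 2.0184 bits


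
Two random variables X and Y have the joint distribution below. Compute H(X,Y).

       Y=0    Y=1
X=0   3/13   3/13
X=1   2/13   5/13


H(X,Y) = -Σ p(x,y) log₂ p(x,y)
  p(0,0)=3/13: -0.2308 × log₂(0.2308) = 0.4882
  p(0,1)=3/13: -0.2308 × log₂(0.2308) = 0.4882
  p(1,0)=2/13: -0.1538 × log₂(0.1538) = 0.4155
  p(1,1)=5/13: -0.3846 × log₂(0.3846) = 0.5302
H(X,Y) = 1.9220 bits


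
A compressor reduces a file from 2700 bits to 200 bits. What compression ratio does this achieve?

Compression ratio = Original / Compressed
= 2700 / 200 = 13.50:1


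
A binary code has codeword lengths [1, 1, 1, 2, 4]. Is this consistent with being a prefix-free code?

Kraft inequality: Σ 2^(-l_i) ≤ 1 for prefix-free code
Calculating: 2^(-1) + 2^(-1) + 2^(-1) + 2^(-2) + 2^(-4)
= 0.5 + 0.5 + 0.5 + 0.25 + 0.0625
= 1.8125
Since 1.8125 > 1, prefix-free code does not exist
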